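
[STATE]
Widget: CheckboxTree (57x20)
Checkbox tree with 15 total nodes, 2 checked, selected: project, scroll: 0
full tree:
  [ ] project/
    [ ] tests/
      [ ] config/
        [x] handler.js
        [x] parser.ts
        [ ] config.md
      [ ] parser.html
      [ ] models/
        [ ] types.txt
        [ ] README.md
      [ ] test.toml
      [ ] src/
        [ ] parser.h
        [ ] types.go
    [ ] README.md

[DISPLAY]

>[-] project/                                            
   [-] tests/                                            
     [-] config/                                         
       [x] handler.js                                    
       [x] parser.ts                                     
       [ ] config.md                                     
     [ ] parser.html                                     
     [ ] models/                                         
       [ ] types.txt                                     
       [ ] README.md                                     
     [ ] test.toml                                       
     [ ] src/                                            
       [ ] parser.h                                      
       [ ] types.go                                      
   [ ] README.md                                         
                                                         
                                                         
                                                         
                                                         
                                                         


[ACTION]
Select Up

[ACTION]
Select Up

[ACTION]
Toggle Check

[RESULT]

>[x] project/                                            
   [x] tests/                                            
     [x] config/                                         
       [x] handler.js                                    
       [x] parser.ts                                     
       [x] config.md                                     
     [x] parser.html                                     
     [x] models/                                         
       [x] types.txt                                     
       [x] README.md                                     
     [x] test.toml                                       
     [x] src/                                            
       [x] parser.h                                      
       [x] types.go                                      
   [x] README.md                                         
                                                         
                                                         
                                                         
                                                         
                                                         


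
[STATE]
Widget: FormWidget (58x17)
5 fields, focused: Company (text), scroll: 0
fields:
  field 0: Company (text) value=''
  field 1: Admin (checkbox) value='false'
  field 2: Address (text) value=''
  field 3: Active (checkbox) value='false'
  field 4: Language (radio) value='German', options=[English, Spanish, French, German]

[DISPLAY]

> Company:    [                                          ]
  Admin:      [ ]                                         
  Address:    [                                          ]
  Active:     [ ]                                         
  Language:   ( ) English  ( ) Spanish  ( ) French  (●) Ge
                                                          
                                                          
                                                          
                                                          
                                                          
                                                          
                                                          
                                                          
                                                          
                                                          
                                                          
                                                          


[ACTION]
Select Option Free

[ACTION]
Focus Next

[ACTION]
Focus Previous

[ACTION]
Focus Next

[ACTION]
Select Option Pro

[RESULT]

  Company:    [                                          ]
> Admin:      [ ]                                         
  Address:    [                                          ]
  Active:     [ ]                                         
  Language:   ( ) English  ( ) Spanish  ( ) French  (●) Ge
                                                          
                                                          
                                                          
                                                          
                                                          
                                                          
                                                          
                                                          
                                                          
                                                          
                                                          
                                                          


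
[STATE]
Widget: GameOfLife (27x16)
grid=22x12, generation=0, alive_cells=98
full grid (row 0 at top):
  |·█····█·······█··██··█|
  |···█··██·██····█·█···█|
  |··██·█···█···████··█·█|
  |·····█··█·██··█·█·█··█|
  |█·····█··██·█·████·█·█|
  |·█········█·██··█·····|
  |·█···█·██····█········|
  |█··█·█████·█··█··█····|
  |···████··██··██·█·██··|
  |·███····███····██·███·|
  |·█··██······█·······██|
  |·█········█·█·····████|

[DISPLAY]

Gen: 0                     
·█····█·······█··██··█     
···█··██·██····█·█···█     
··██·█···█···████··█·█     
·····█··█·██··█·█·█··█     
█·····█··██·█·████·█·█     
·█········█·██··█·····     
·█···█·██····█········     
█··█·█████·█··█··█····     
···████··██··██·█·██··     
·███····███····██·███·     
·█··██······█·······██     
·█········█·█·····████     
                           
                           
                           


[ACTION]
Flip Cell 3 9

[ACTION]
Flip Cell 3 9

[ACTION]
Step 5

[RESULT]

Gen: 5                     
··█·█··········█████··     
·█··█···██·····██·█·█·     
·█··█··█···█····█···█·     
·█····█······██████···     
··██··█······██···██··     
·█···██████······█····     
··███·······██···█····     
············██···██···     
··██··········█·███···     
█··█··················     
█·█···················     
█·█···················     
                           
                           
                           


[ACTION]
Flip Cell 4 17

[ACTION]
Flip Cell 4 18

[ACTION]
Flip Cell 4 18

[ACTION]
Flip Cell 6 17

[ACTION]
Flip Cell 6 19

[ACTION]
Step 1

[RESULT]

Gen: 6                     
···█···········█··██··     
·██·██··█·········█·█·     
███··█·██·········█···     
·█·█·███····██········     
·██·····██···█·····█··     
·█···█████··█·█··█·█··     
··████████·███···█····     
····█·······█·█·█··█··     
··██·········█··█·█···     
···█·············█····     
█·██··················     
······················     
                           
                           
                           


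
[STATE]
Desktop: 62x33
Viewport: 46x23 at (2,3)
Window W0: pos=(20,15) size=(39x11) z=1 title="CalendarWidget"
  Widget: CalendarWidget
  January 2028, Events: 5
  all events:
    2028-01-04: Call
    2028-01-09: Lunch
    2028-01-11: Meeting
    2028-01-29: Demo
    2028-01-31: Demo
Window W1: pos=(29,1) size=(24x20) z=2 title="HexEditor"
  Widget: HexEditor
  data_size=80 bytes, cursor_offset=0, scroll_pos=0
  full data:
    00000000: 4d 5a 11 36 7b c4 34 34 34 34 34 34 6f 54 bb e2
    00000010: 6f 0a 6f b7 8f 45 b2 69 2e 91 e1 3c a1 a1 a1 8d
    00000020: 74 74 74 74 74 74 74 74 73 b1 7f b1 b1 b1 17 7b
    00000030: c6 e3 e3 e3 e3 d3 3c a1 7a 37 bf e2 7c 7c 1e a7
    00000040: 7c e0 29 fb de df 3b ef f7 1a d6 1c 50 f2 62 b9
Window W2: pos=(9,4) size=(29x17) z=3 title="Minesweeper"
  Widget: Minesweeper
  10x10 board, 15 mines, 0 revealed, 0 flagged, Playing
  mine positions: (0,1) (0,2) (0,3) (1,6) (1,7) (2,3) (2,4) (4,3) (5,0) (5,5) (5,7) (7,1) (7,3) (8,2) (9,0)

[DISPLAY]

                           ┠──────────────────
       ┏━━━━━━━━━━━━━━━━━━━━━━━━━━━┓  4D 5a 11
       ┃ Minesweeper               ┃  6f 0a 6f
       ┠───────────────────────────┨  74 74 74
       ┃■■■■■■■■■■                 ┃  c6 e3 e3
       ┃■■■■■■■■■■                 ┃  7c e0 29
       ┃■■■■■■■■■■                 ┃          
       ┃■■■■■■■■■■                 ┃          
       ┃■■■■■■■■■■                 ┃          
       ┃■■■■■■■■■■                 ┃          
       ┃■■■■■■■■■■                 ┃          
       ┃■■■■■■■■■■                 ┃          
       ┃■■■■■■■■■■                 ┃          
       ┃■■■■■■■■■■                 ┃          
       ┃                           ┃          
       ┃                           ┃          
       ┃                           ┃          
       ┗━━━━━━━━━━━━━━━━━━━━━━━━━━━┛━━━━━━━━━━
                  ┃ 3  4*  5  6  7  8  9*     
                  ┃10 11* 12 13 14 15 16      
                  ┃17 18 19 20 21 22 23       
                  ┃24 25 26 27 28 29* 30      
                  ┗━━━━━━━━━━━━━━━━━━━━━━━━━━━


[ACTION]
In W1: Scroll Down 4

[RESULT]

                           ┠──────────────────
       ┏━━━━━━━━━━━━━━━━━━━━━━━━━━━┓  7c e0 29
       ┃ Minesweeper               ┃          
       ┠───────────────────────────┨          
       ┃■■■■■■■■■■                 ┃          
       ┃■■■■■■■■■■                 ┃          
       ┃■■■■■■■■■■                 ┃          
       ┃■■■■■■■■■■                 ┃          
       ┃■■■■■■■■■■                 ┃          
       ┃■■■■■■■■■■                 ┃          
       ┃■■■■■■■■■■                 ┃          
       ┃■■■■■■■■■■                 ┃          
       ┃■■■■■■■■■■                 ┃          
       ┃■■■■■■■■■■                 ┃          
       ┃                           ┃          
       ┃                           ┃          
       ┃                           ┃          
       ┗━━━━━━━━━━━━━━━━━━━━━━━━━━━┛━━━━━━━━━━
                  ┃ 3  4*  5  6  7  8  9*     
                  ┃10 11* 12 13 14 15 16      
                  ┃17 18 19 20 21 22 23       
                  ┃24 25 26 27 28 29* 30      
                  ┗━━━━━━━━━━━━━━━━━━━━━━━━━━━


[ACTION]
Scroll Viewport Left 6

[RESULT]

                             ┠────────────────
         ┏━━━━━━━━━━━━━━━━━━━━━━━━━━━┓  7c e0 
         ┃ Minesweeper               ┃        
         ┠───────────────────────────┨        
         ┃■■■■■■■■■■                 ┃        
         ┃■■■■■■■■■■                 ┃        
         ┃■■■■■■■■■■                 ┃        
         ┃■■■■■■■■■■                 ┃        
         ┃■■■■■■■■■■                 ┃        
         ┃■■■■■■■■■■                 ┃        
         ┃■■■■■■■■■■                 ┃        
         ┃■■■■■■■■■■                 ┃        
         ┃■■■■■■■■■■                 ┃        
         ┃■■■■■■■■■■                 ┃        
         ┃                           ┃        
         ┃                           ┃        
         ┃                           ┃        
         ┗━━━━━━━━━━━━━━━━━━━━━━━━━━━┛━━━━━━━━
                    ┃ 3  4*  5  6  7  8  9*   
                    ┃10 11* 12 13 14 15 16    
                    ┃17 18 19 20 21 22 23     
                    ┃24 25 26 27 28 29* 30    
                    ┗━━━━━━━━━━━━━━━━━━━━━━━━━


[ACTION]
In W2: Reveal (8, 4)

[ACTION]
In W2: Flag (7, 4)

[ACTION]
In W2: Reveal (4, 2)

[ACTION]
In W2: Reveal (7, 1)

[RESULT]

                             ┠────────────────
         ┏━━━━━━━━━━━━━━━━━━━━━━━━━━━┓  7c e0 
         ┃ Minesweeper               ┃        
         ┠───────────────────────────┨        
         ┃■✹✹✹■■■■■■                 ┃        
         ┃■■■■■■✹✹■■                 ┃        
         ┃■■■✹✹■■■■■                 ┃        
         ┃■■■■■■■■■■                 ┃        
         ┃■■1✹■■■■■■                 ┃        
         ┃✹■■■■✹■✹■■                 ┃        
         ┃■■■■■■■■■■                 ┃        
         ┃■✹■✹⚑■■■■■                 ┃        
         ┃■■✹■1■■■■■                 ┃        
         ┃✹■■■■■■■■■                 ┃        
         ┃                           ┃        
         ┃                           ┃        
         ┃                           ┃        
         ┗━━━━━━━━━━━━━━━━━━━━━━━━━━━┛━━━━━━━━
                    ┃ 3  4*  5  6  7  8  9*   
                    ┃10 11* 12 13 14 15 16    
                    ┃17 18 19 20 21 22 23     
                    ┃24 25 26 27 28 29* 30    
                    ┗━━━━━━━━━━━━━━━━━━━━━━━━━


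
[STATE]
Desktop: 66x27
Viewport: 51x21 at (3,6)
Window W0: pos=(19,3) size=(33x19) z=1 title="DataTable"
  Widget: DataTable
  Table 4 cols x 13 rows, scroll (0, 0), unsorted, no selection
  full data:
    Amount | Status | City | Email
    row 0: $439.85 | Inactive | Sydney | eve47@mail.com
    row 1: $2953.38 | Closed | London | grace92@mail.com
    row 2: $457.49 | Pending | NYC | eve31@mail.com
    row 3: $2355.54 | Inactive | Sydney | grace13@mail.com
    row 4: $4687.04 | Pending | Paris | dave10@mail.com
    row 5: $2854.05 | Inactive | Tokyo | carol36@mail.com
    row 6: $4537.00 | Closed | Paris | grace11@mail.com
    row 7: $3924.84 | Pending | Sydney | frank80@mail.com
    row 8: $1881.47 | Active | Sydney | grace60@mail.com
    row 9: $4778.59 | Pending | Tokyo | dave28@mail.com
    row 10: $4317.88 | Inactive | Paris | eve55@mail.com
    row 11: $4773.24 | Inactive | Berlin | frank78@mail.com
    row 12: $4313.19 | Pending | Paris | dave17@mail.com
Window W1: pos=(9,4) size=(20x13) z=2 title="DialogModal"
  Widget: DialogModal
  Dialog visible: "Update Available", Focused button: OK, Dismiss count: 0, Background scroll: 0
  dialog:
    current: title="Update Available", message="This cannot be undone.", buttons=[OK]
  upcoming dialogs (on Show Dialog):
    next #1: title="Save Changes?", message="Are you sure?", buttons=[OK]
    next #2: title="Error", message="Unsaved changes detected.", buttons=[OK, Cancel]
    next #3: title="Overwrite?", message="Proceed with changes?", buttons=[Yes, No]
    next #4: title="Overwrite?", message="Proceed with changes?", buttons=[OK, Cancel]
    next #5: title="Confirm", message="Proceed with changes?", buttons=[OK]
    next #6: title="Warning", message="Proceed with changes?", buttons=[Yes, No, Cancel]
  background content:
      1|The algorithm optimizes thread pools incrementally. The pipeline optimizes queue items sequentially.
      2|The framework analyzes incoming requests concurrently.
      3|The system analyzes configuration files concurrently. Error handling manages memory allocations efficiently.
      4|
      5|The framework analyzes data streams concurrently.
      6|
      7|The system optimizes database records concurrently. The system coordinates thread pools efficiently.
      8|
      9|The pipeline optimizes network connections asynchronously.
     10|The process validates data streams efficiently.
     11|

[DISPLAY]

      ┠──────────────────┨Status  │City  │Email ┃  
      ┃The algorithm opti┃────────┼──────┼──────┃  
      ┃The framework anal┃Inactive│Sydney│eve47@┃  
      ┃Th┌────────────┐ze┃Closed  │London│grace9┃  
      ┃  │Update Avail│  ┃Pending │NYC   │eve31@┃  
      ┃Th│This cannot │al┃Inactive│Sydney│grace1┃  
      ┃  │    [OK]    │  ┃Pending │Paris │dave10┃  
      ┃Th└────────────┘iz┃Inactive│Tokyo │carol3┃  
      ┃                  ┃Closed  │Paris │grace1┃  
      ┃The pipeline optim┃Pending │Sydney│frank8┃  
      ┗━━━━━━━━━━━━━━━━━━┛Active  │Sydney│grace6┃  
                ┃$4778.59│Pending │Tokyo │dave28┃  
                ┃$4317.88│Inactive│Paris │eve55@┃  
                ┃$4773.24│Inactive│Berlin│frank7┃  
                ┃$4313.19│Pending │Paris │dave17┃  
                ┗━━━━━━━━━━━━━━━━━━━━━━━━━━━━━━━┛  
                                                   
                                                   
                                                   
                                                   
                                                   


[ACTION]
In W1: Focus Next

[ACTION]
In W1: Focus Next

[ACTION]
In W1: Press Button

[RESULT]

      ┠──────────────────┨Status  │City  │Email ┃  
      ┃The algorithm opti┃────────┼──────┼──────┃  
      ┃The framework anal┃Inactive│Sydney│eve47@┃  
      ┃The system analyze┃Closed  │London│grace9┃  
      ┃                  ┃Pending │NYC   │eve31@┃  
      ┃The framework anal┃Inactive│Sydney│grace1┃  
      ┃                  ┃Pending │Paris │dave10┃  
      ┃The system optimiz┃Inactive│Tokyo │carol3┃  
      ┃                  ┃Closed  │Paris │grace1┃  
      ┃The pipeline optim┃Pending │Sydney│frank8┃  
      ┗━━━━━━━━━━━━━━━━━━┛Active  │Sydney│grace6┃  
                ┃$4778.59│Pending │Tokyo │dave28┃  
                ┃$4317.88│Inactive│Paris │eve55@┃  
                ┃$4773.24│Inactive│Berlin│frank7┃  
                ┃$4313.19│Pending │Paris │dave17┃  
                ┗━━━━━━━━━━━━━━━━━━━━━━━━━━━━━━━┛  
                                                   
                                                   
                                                   
                                                   
                                                   


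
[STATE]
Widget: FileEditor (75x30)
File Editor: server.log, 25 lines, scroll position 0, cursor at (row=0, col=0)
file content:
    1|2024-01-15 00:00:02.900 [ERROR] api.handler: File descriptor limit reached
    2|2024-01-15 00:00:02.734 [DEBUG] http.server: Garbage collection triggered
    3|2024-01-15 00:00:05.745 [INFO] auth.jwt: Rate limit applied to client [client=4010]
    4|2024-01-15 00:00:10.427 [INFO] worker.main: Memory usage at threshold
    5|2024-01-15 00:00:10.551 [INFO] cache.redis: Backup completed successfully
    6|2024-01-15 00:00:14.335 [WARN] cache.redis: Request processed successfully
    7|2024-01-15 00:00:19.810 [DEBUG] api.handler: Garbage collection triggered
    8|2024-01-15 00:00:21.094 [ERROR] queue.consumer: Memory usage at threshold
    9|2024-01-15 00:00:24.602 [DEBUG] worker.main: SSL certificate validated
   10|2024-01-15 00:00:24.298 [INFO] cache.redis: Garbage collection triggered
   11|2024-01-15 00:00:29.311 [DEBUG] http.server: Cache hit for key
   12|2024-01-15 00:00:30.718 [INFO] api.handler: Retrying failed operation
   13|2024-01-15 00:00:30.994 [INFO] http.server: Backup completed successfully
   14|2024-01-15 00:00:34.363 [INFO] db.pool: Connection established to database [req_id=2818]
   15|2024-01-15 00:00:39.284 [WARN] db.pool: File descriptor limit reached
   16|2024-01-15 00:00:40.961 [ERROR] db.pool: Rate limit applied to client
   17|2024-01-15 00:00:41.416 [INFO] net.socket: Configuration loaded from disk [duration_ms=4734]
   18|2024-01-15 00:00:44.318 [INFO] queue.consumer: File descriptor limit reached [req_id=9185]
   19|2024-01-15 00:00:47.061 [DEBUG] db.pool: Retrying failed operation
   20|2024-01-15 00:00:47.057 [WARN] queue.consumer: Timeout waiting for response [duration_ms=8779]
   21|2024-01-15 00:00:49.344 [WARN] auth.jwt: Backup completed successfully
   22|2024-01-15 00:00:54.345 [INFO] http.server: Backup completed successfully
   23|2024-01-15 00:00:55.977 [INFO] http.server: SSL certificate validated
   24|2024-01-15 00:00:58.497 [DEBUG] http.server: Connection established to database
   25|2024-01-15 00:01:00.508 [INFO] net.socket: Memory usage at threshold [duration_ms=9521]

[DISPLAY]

█024-01-15 00:00:02.900 [ERROR] api.handler: File descriptor limit reached▲
2024-01-15 00:00:02.734 [DEBUG] http.server: Garbage collection triggered █
2024-01-15 00:00:05.745 [INFO] auth.jwt: Rate limit applied to client [cli░
2024-01-15 00:00:10.427 [INFO] worker.main: Memory usage at threshold     ░
2024-01-15 00:00:10.551 [INFO] cache.redis: Backup completed successfully ░
2024-01-15 00:00:14.335 [WARN] cache.redis: Request processed successfully░
2024-01-15 00:00:19.810 [DEBUG] api.handler: Garbage collection triggered ░
2024-01-15 00:00:21.094 [ERROR] queue.consumer: Memory usage at threshold ░
2024-01-15 00:00:24.602 [DEBUG] worker.main: SSL certificate validated    ░
2024-01-15 00:00:24.298 [INFO] cache.redis: Garbage collection triggered  ░
2024-01-15 00:00:29.311 [DEBUG] http.server: Cache hit for key            ░
2024-01-15 00:00:30.718 [INFO] api.handler: Retrying failed operation     ░
2024-01-15 00:00:30.994 [INFO] http.server: Backup completed successfully ░
2024-01-15 00:00:34.363 [INFO] db.pool: Connection established to database░
2024-01-15 00:00:39.284 [WARN] db.pool: File descriptor limit reached     ░
2024-01-15 00:00:40.961 [ERROR] db.pool: Rate limit applied to client     ░
2024-01-15 00:00:41.416 [INFO] net.socket: Configuration loaded from disk ░
2024-01-15 00:00:44.318 [INFO] queue.consumer: File descriptor limit reach░
2024-01-15 00:00:47.061 [DEBUG] db.pool: Retrying failed operation        ░
2024-01-15 00:00:47.057 [WARN] queue.consumer: Timeout waiting for respons░
2024-01-15 00:00:49.344 [WARN] auth.jwt: Backup completed successfully    ░
2024-01-15 00:00:54.345 [INFO] http.server: Backup completed successfully ░
2024-01-15 00:00:55.977 [INFO] http.server: SSL certificate validated     ░
2024-01-15 00:00:58.497 [DEBUG] http.server: Connection established to dat░
2024-01-15 00:01:00.508 [INFO] net.socket: Memory usage at threshold [dura░
                                                                          ░
                                                                          ░
                                                                          ░
                                                                          ░
                                                                          ▼


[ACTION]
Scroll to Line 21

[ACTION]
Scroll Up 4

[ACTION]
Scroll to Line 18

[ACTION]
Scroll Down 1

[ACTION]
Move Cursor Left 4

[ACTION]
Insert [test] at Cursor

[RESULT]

test█024-01-15 00:00:02.900 [ERROR] api.handler: File descriptor limit rea▲
2024-01-15 00:00:02.734 [DEBUG] http.server: Garbage collection triggered █
2024-01-15 00:00:05.745 [INFO] auth.jwt: Rate limit applied to client [cli░
2024-01-15 00:00:10.427 [INFO] worker.main: Memory usage at threshold     ░
2024-01-15 00:00:10.551 [INFO] cache.redis: Backup completed successfully ░
2024-01-15 00:00:14.335 [WARN] cache.redis: Request processed successfully░
2024-01-15 00:00:19.810 [DEBUG] api.handler: Garbage collection triggered ░
2024-01-15 00:00:21.094 [ERROR] queue.consumer: Memory usage at threshold ░
2024-01-15 00:00:24.602 [DEBUG] worker.main: SSL certificate validated    ░
2024-01-15 00:00:24.298 [INFO] cache.redis: Garbage collection triggered  ░
2024-01-15 00:00:29.311 [DEBUG] http.server: Cache hit for key            ░
2024-01-15 00:00:30.718 [INFO] api.handler: Retrying failed operation     ░
2024-01-15 00:00:30.994 [INFO] http.server: Backup completed successfully ░
2024-01-15 00:00:34.363 [INFO] db.pool: Connection established to database░
2024-01-15 00:00:39.284 [WARN] db.pool: File descriptor limit reached     ░
2024-01-15 00:00:40.961 [ERROR] db.pool: Rate limit applied to client     ░
2024-01-15 00:00:41.416 [INFO] net.socket: Configuration loaded from disk ░
2024-01-15 00:00:44.318 [INFO] queue.consumer: File descriptor limit reach░
2024-01-15 00:00:47.061 [DEBUG] db.pool: Retrying failed operation        ░
2024-01-15 00:00:47.057 [WARN] queue.consumer: Timeout waiting for respons░
2024-01-15 00:00:49.344 [WARN] auth.jwt: Backup completed successfully    ░
2024-01-15 00:00:54.345 [INFO] http.server: Backup completed successfully ░
2024-01-15 00:00:55.977 [INFO] http.server: SSL certificate validated     ░
2024-01-15 00:00:58.497 [DEBUG] http.server: Connection established to dat░
2024-01-15 00:01:00.508 [INFO] net.socket: Memory usage at threshold [dura░
                                                                          ░
                                                                          ░
                                                                          ░
                                                                          ░
                                                                          ▼


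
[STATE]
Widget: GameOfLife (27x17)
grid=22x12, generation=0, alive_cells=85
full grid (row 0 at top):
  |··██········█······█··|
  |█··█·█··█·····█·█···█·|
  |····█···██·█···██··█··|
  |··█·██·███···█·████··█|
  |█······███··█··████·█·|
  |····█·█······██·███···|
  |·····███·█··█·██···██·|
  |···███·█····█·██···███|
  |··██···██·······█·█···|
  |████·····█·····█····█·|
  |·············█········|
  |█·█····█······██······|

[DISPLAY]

Gen: 0                     
··██········█······█··     
█··█·█··█·····█·█···█·     
····█···██·█···██··█··     
··█·██·███···█·████··█     
█······███··█··████·█·     
····█·█······██·███···     
·····███·█··█·██···██·     
···███·█····█·██···███     
··██···██·······█·█···     
████·····█·····█····█·     
·············█········     
█·█····█······██······     
                           
                           
                           
                           


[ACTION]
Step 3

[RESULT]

Gen: 3                     
······················     
·██··█··█··········█··     
··█··████·█·········██     
··██··██··██··········     
··██·········█········     
··········██··█·······     
·····█·······██·····██     
········█·······██··██     
····██·██·······█·····     
··█·····█·············     
······················     
······················     
                           
                           
                           
                           


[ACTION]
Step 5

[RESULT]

Gen: 8                     
···█··█···█···········     
··██······██··········     
███·██·····███········     
·██·········██········     
·██········█··██······     
··██···██··██·········     
···███···█·██···█···██     
····█····█···█·█····██     
······██·██···········     
········█·············     
······················     
······················     
                           
                           
                           
                           


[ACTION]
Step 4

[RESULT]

Gen: 12                    
·········█·█··········     
·········█·█··········     
··········█···········     
······················     
······················     
···█····███████·······     
··█·····█··█··█·····██     
···█···█·█·█·██·····██     
······██·█·██·········     
······██···█··········     
·······████···········     
······················     
                           
                           
                           
                           


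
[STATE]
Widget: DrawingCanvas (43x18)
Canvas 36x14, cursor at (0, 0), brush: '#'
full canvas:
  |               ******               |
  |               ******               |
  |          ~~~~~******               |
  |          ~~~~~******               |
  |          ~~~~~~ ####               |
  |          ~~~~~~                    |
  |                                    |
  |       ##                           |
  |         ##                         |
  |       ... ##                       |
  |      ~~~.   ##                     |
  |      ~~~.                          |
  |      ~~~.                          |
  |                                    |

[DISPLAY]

+              ******                      
               ******                      
          ~~~~~******                      
          ~~~~~******                      
          ~~~~~~ ####                      
          ~~~~~~                           
                                           
       ##                                  
         ##                                
       ... ##                              
      ~~~.   ##                            
      ~~~.                                 
      ~~~.                                 
                                           
                                           
                                           
                                           
                                           


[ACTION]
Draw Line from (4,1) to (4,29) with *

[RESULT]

+              ******                      
               ******                      
          ~~~~~******                      
          ~~~~~******                      
 *****************************             
          ~~~~~~                           
                                           
       ##                                  
         ##                                
       ... ##                              
      ~~~.   ##                            
      ~~~.                                 
      ~~~.                                 
                                           
                                           
                                           
                                           
                                           


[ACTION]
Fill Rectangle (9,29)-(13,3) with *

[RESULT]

+              ******                      
               ******                      
          ~~~~~******                      
          ~~~~~******                      
 *****************************             
          ~~~~~~                           
                                           
       ##                                  
         ##                                
   ***************************             
   ***************************             
   ***************************             
   ***************************             
   ***************************             
                                           
                                           
                                           
                                           


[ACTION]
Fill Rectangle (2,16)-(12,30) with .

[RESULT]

+              ******                      
               ******                      
          ~~~~~*...............            
          ~~~~~*...............            
 ***************...............            
          ~~~~~~...............            
                ...............            
       ##       ...............            
         ##     ...............            
   *************...............            
   *************...............            
   *************...............            
   *************...............            
   ***************************             
                                           
                                           
                                           
                                           


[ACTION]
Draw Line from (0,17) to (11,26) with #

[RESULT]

+              **#***                      
               ***#**                      
          ~~~~~*...#...........            
          ~~~~~*...#...........            
 ***************....#..........            
          ~~~~~~.....#.........            
                ......#........            
       ##       .......#.......            
         ##     ........#......            
   *************........#......            
   *************.........#.....            
   *************..........#....            
   *************...............            
   ***************************             
                                           
                                           
                                           
                                           


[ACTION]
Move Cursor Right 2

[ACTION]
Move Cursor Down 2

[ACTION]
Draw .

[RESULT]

               **#***                      
               ***#**                      
  .       ~~~~~*...#...........            
          ~~~~~*...#...........            
 ***************....#..........            
          ~~~~~~.....#.........            
                ......#........            
       ##       .......#.......            
         ##     ........#......            
   *************........#......            
   *************.........#.....            
   *************..........#....            
   *************...............            
   ***************************             
                                           
                                           
                                           
                                           


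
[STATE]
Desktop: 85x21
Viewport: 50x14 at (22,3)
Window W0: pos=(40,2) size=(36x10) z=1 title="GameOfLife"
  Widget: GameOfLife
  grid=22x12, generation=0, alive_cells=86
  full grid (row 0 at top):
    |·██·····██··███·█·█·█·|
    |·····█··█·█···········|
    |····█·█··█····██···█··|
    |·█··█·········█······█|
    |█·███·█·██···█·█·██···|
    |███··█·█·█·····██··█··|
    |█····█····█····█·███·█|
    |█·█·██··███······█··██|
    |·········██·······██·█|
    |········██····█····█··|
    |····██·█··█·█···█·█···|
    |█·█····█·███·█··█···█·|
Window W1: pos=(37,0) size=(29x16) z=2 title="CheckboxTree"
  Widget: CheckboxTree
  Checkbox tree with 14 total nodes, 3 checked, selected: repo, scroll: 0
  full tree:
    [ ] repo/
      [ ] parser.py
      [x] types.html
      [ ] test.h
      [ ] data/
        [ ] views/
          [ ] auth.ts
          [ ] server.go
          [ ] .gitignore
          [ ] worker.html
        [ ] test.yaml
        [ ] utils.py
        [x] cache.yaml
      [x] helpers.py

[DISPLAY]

               ┃>[-] repo/                 ┃      
               ┃   [ ] parser.py           ┃──────
               ┃   [x] types.html          ┃      
               ┃   [ ] test.h              ┃      
               ┃   [-] data/               ┃      
               ┃     [ ] views/            ┃      
               ┃       [ ] auth.ts         ┃      
               ┃       [ ] server.go       ┃      
               ┃       [ ] .gitignore      ┃━━━━━━
               ┃       [ ] worker.html     ┃      
               ┃     [ ] test.yaml         ┃      
               ┃     [ ] utils.py          ┃      
               ┗━━━━━━━━━━━━━━━━━━━━━━━━━━━┛      
                                                  


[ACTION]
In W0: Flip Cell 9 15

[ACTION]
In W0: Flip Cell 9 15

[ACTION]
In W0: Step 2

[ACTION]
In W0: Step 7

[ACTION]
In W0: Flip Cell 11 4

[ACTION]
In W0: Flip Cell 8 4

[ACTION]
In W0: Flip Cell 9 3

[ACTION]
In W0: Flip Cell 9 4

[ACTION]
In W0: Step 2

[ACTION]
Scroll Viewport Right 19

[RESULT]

  ┃>[-] repo/                 ┃         ┃         
  ┃   [ ] parser.py           ┃─────────┨         
  ┃   [x] types.html          ┃         ┃         
  ┃   [ ] test.h              ┃         ┃         
  ┃   [-] data/               ┃         ┃         
  ┃     [ ] views/            ┃         ┃         
  ┃       [ ] auth.ts         ┃         ┃         
  ┃       [ ] server.go       ┃         ┃         
  ┃       [ ] .gitignore      ┃━━━━━━━━━┛         
  ┃       [ ] worker.html     ┃                   
  ┃     [ ] test.yaml         ┃                   
  ┃     [ ] utils.py          ┃                   
  ┗━━━━━━━━━━━━━━━━━━━━━━━━━━━┛                   
                                                  
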